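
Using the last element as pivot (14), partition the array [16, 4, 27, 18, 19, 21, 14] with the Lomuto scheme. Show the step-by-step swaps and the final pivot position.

Lomuto partition with pivot = 14:

Initial array: [16, 4, 27, 18, 19, 21, 14]

arr[0]=16 > 14: no swap
arr[1]=4 <= 14: swap with position 0, array becomes [4, 16, 27, 18, 19, 21, 14]
arr[2]=27 > 14: no swap
arr[3]=18 > 14: no swap
arr[4]=19 > 14: no swap
arr[5]=21 > 14: no swap

Place pivot at position 1: [4, 14, 27, 18, 19, 21, 16]
Pivot position: 1

After partitioning with pivot 14, the array becomes [4, 14, 27, 18, 19, 21, 16]. The pivot is placed at index 1. All elements to the left of the pivot are <= 14, and all elements to the right are > 14.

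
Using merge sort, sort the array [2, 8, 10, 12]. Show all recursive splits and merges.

Merge sort trace:

Split: [2, 8, 10, 12] -> [2, 8] and [10, 12]
  Split: [2, 8] -> [2] and [8]
  Merge: [2] + [8] -> [2, 8]
  Split: [10, 12] -> [10] and [12]
  Merge: [10] + [12] -> [10, 12]
Merge: [2, 8] + [10, 12] -> [2, 8, 10, 12]

Final sorted array: [2, 8, 10, 12]

The merge sort proceeds by recursively splitting the array and merging sorted halves.
After all merges, the sorted array is [2, 8, 10, 12].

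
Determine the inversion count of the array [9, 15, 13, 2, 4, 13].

Finding inversions in [9, 15, 13, 2, 4, 13]:

(0, 3): arr[0]=9 > arr[3]=2
(0, 4): arr[0]=9 > arr[4]=4
(1, 2): arr[1]=15 > arr[2]=13
(1, 3): arr[1]=15 > arr[3]=2
(1, 4): arr[1]=15 > arr[4]=4
(1, 5): arr[1]=15 > arr[5]=13
(2, 3): arr[2]=13 > arr[3]=2
(2, 4): arr[2]=13 > arr[4]=4

Total inversions: 8

The array has 8 inversion(s): (0,3), (0,4), (1,2), (1,3), (1,4), (1,5), (2,3), (2,4). Each pair (i,j) satisfies i < j and arr[i] > arr[j].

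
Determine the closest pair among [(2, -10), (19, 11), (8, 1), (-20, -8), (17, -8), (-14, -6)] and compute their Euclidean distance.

Computing all pairwise distances among 6 points:

d((2, -10), (19, 11)) = 27.0185
d((2, -10), (8, 1)) = 12.53
d((2, -10), (-20, -8)) = 22.0907
d((2, -10), (17, -8)) = 15.1327
d((2, -10), (-14, -6)) = 16.4924
d((19, 11), (8, 1)) = 14.8661
d((19, 11), (-20, -8)) = 43.382
d((19, 11), (17, -8)) = 19.105
d((19, 11), (-14, -6)) = 37.1214
d((8, 1), (-20, -8)) = 29.4109
d((8, 1), (17, -8)) = 12.7279
d((8, 1), (-14, -6)) = 23.0868
d((-20, -8), (17, -8)) = 37.0
d((-20, -8), (-14, -6)) = 6.3246 <-- minimum
d((17, -8), (-14, -6)) = 31.0644

Closest pair: (-20, -8) and (-14, -6) with distance 6.3246

The closest pair is (-20, -8) and (-14, -6) with Euclidean distance 6.3246. For 6 points, brute-force pairwise comparison is shown above. For large n, the divide-and-conquer algorithm (sort by x, recurse on halves, check the dividing strip) achieves O(n log n).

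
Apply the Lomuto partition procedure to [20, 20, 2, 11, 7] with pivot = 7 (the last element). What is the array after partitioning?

Lomuto partition with pivot = 7:

Initial array: [20, 20, 2, 11, 7]

arr[0]=20 > 7: no swap
arr[1]=20 > 7: no swap
arr[2]=2 <= 7: swap with position 0, array becomes [2, 20, 20, 11, 7]
arr[3]=11 > 7: no swap

Place pivot at position 1: [2, 7, 20, 11, 20]
Pivot position: 1

After partitioning with pivot 7, the array becomes [2, 7, 20, 11, 20]. The pivot is placed at index 1. All elements to the left of the pivot are <= 7, and all elements to the right are > 7.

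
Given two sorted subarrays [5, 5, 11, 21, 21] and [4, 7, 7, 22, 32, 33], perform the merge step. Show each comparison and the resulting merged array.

Merging process:

Compare 5 vs 4: take 4 from right. Merged: [4]
Compare 5 vs 7: take 5 from left. Merged: [4, 5]
Compare 5 vs 7: take 5 from left. Merged: [4, 5, 5]
Compare 11 vs 7: take 7 from right. Merged: [4, 5, 5, 7]
Compare 11 vs 7: take 7 from right. Merged: [4, 5, 5, 7, 7]
Compare 11 vs 22: take 11 from left. Merged: [4, 5, 5, 7, 7, 11]
Compare 21 vs 22: take 21 from left. Merged: [4, 5, 5, 7, 7, 11, 21]
Compare 21 vs 22: take 21 from left. Merged: [4, 5, 5, 7, 7, 11, 21, 21]
Append remaining from right: [22, 32, 33]. Merged: [4, 5, 5, 7, 7, 11, 21, 21, 22, 32, 33]

Final merged array: [4, 5, 5, 7, 7, 11, 21, 21, 22, 32, 33]
Total comparisons: 8

The merged array is [4, 5, 5, 7, 7, 11, 21, 21, 22, 32, 33], requiring 8 comparisons. The merge step runs in O(n) time where n is the total number of elements.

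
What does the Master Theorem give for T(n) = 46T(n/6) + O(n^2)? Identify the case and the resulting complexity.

Master Theorem for T(n) = 46T(n/6) + O(n^2):

a = 46, b = 6, c = 2
log_b(a) = log_6(46) = 2.1368

Case 1: c = 2 < log_6(46) = 2.1368
T(n) = O(n^(log_6 46))

For T(n) = 46T(n/6) + O(n^2): log_6(46) = 2.1368. This is Case 1 of the Master Theorem (c < log_b(a), work dominated by leaves), giving O(n^(log_6 46)).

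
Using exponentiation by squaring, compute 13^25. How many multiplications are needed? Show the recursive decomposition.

Computing 13^25 by squaring (build up from 13^1; each line after the first costs one multiplication):

13^1 = 13
13^2 = (13^1)^2 = 13^2 = 169
13^3 = 13 * 13^2 = 13 * 169 = 2197
13^6 = (13^3)^2 = 2197^2 = 4826809
13^12 = (13^6)^2 = 4826809^2 = 23298085122481
13^24 = (13^12)^2 = 23298085122481^2 = 542800770374370512771595361
13^25 = 13 * 13^24 = 13 * 542800770374370512771595361 = 7056410014866816666030739693

Result: 7056410014866816666030739693
Multiplications needed: 6 (6 lines after 13^1)

13^25 = 7056410014866816666030739693. Using exponentiation by squaring, this requires 6 multiplications. The key idea: if the exponent is even, square the half-power; if odd, multiply by the base once.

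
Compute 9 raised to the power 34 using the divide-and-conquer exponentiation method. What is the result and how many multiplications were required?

Computing 9^34 by squaring (build up from 9^1; each line after the first costs one multiplication):

9^1 = 9
9^2 = (9^1)^2 = 9^2 = 81
9^4 = (9^2)^2 = 81^2 = 6561
9^8 = (9^4)^2 = 6561^2 = 43046721
9^16 = (9^8)^2 = 43046721^2 = 1853020188851841
9^17 = 9 * 9^16 = 9 * 1853020188851841 = 16677181699666569
9^34 = (9^17)^2 = 16677181699666569^2 = 278128389443693511257285776231761

Result: 278128389443693511257285776231761
Multiplications needed: 6 (6 lines after 9^1)

9^34 = 278128389443693511257285776231761. Using exponentiation by squaring, this requires 6 multiplications. The key idea: if the exponent is even, square the half-power; if odd, multiply by the base once.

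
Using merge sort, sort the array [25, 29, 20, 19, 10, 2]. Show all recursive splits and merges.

Merge sort trace:

Split: [25, 29, 20, 19, 10, 2] -> [25, 29, 20] and [19, 10, 2]
  Split: [25, 29, 20] -> [25] and [29, 20]
    Split: [29, 20] -> [29] and [20]
    Merge: [29] + [20] -> [20, 29]
  Merge: [25] + [20, 29] -> [20, 25, 29]
  Split: [19, 10, 2] -> [19] and [10, 2]
    Split: [10, 2] -> [10] and [2]
    Merge: [10] + [2] -> [2, 10]
  Merge: [19] + [2, 10] -> [2, 10, 19]
Merge: [20, 25, 29] + [2, 10, 19] -> [2, 10, 19, 20, 25, 29]

Final sorted array: [2, 10, 19, 20, 25, 29]

The merge sort proceeds by recursively splitting the array and merging sorted halves.
After all merges, the sorted array is [2, 10, 19, 20, 25, 29].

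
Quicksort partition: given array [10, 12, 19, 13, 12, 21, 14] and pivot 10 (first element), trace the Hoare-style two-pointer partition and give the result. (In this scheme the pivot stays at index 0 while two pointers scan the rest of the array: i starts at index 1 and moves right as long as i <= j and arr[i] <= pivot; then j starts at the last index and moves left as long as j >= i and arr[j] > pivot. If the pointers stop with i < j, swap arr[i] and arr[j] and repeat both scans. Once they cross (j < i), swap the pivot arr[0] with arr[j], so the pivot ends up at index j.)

Hoare-style two-pointer partition with pivot = 10:

Initial array: [10, 12, 19, 13, 12, 21, 14]

Pointers start at i = 1, j = 6.
i ends at 1, j ends at 0: the pointers have crossed (j < i), so scanning stops.

j = 0, so swapping arr[0] with arr[j] leaves the pivot at position 0: [10, 12, 19, 13, 12, 21, 14]
Pivot position: 0

After partitioning with pivot 10, the array becomes [10, 12, 19, 13, 12, 21, 14]. The pivot is placed at index 0. All elements to the left of the pivot are <= 10, and all elements to the right are > 10.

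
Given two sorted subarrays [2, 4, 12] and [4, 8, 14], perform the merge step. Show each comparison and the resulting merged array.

Merging process:

Compare 2 vs 4: take 2 from left. Merged: [2]
Compare 4 vs 4: take 4 from left. Merged: [2, 4]
Compare 12 vs 4: take 4 from right. Merged: [2, 4, 4]
Compare 12 vs 8: take 8 from right. Merged: [2, 4, 4, 8]
Compare 12 vs 14: take 12 from left. Merged: [2, 4, 4, 8, 12]
Append remaining from right: [14]. Merged: [2, 4, 4, 8, 12, 14]

Final merged array: [2, 4, 4, 8, 12, 14]
Total comparisons: 5

The merged array is [2, 4, 4, 8, 12, 14], requiring 5 comparisons. The merge step runs in O(n) time where n is the total number of elements.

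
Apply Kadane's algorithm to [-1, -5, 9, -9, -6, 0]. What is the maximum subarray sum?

Using Kadane's algorithm on [-1, -5, 9, -9, -6, 0]:

Scanning through the array:
Position 1 (value -5): max_ending_here = -5, max_so_far = -1
Position 2 (value 9): max_ending_here = 9, max_so_far = 9
Position 3 (value -9): max_ending_here = 0, max_so_far = 9
Position 4 (value -6): max_ending_here = -6, max_so_far = 9
Position 5 (value 0): max_ending_here = 0, max_so_far = 9

Maximum subarray: [9]
Maximum sum: 9

The maximum subarray is [9] with sum 9. This subarray runs from index 2 to index 2.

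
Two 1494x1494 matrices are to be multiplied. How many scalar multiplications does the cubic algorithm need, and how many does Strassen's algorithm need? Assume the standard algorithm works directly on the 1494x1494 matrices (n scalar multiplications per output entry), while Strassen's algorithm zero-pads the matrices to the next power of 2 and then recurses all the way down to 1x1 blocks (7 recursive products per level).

Matrix multiplication for 1494x1494 matrices:

Strassen's algorithm requires power-of-2 dimensions. Pad 1494x1494 to 2048x2048 (next power of 2).

Standard algorithm: 1494^3 = 3334661784 multiplications
Strassen's algorithm: 7^(log2(2048)) = 7^11 = 1977326743 multiplications
Savings: 3334661784 - 1977326743 = 1357335041 multiplications

Standard: 3334661784 multiplications (1494^3). Strassen: 1977326743 multiplications (7^11, after padding to 2048x2048). Strassen reduces 8 recursive multiplications to 7 at each level.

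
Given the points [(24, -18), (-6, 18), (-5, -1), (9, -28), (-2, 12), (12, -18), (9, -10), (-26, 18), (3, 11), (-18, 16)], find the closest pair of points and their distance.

Computing all pairwise distances among 10 points:

d((24, -18), (-6, 18)) = 46.8615
d((24, -18), (-5, -1)) = 33.6155
d((24, -18), (9, -28)) = 18.0278
d((24, -18), (-2, 12)) = 39.6989
d((24, -18), (12, -18)) = 12.0
d((24, -18), (9, -10)) = 17.0
d((24, -18), (-26, 18)) = 61.6117
d((24, -18), (3, 11)) = 35.805
d((24, -18), (-18, 16)) = 54.037
d((-6, 18), (-5, -1)) = 19.0263
d((-6, 18), (9, -28)) = 48.3839
d((-6, 18), (-2, 12)) = 7.2111
d((-6, 18), (12, -18)) = 40.2492
d((-6, 18), (9, -10)) = 31.7648
d((-6, 18), (-26, 18)) = 20.0
d((-6, 18), (3, 11)) = 11.4018
d((-6, 18), (-18, 16)) = 12.1655
d((-5, -1), (9, -28)) = 30.4138
d((-5, -1), (-2, 12)) = 13.3417
d((-5, -1), (12, -18)) = 24.0416
d((-5, -1), (9, -10)) = 16.6433
d((-5, -1), (-26, 18)) = 28.3196
d((-5, -1), (3, 11)) = 14.4222
d((-5, -1), (-18, 16)) = 21.4009
d((9, -28), (-2, 12)) = 41.4849
d((9, -28), (12, -18)) = 10.4403
d((9, -28), (9, -10)) = 18.0
d((9, -28), (-26, 18)) = 57.8014
d((9, -28), (3, 11)) = 39.4588
d((9, -28), (-18, 16)) = 51.6236
d((-2, 12), (12, -18)) = 33.1059
d((-2, 12), (9, -10)) = 24.5967
d((-2, 12), (-26, 18)) = 24.7386
d((-2, 12), (3, 11)) = 5.099 <-- minimum
d((-2, 12), (-18, 16)) = 16.4924
d((12, -18), (9, -10)) = 8.544
d((12, -18), (-26, 18)) = 52.345
d((12, -18), (3, 11)) = 30.3645
d((12, -18), (-18, 16)) = 45.3431
d((9, -10), (-26, 18)) = 44.8219
d((9, -10), (3, 11)) = 21.8403
d((9, -10), (-18, 16)) = 37.4833
d((-26, 18), (3, 11)) = 29.8329
d((-26, 18), (-18, 16)) = 8.2462
d((3, 11), (-18, 16)) = 21.587

Closest pair: (-2, 12) and (3, 11) with distance 5.099

The closest pair is (-2, 12) and (3, 11) with Euclidean distance 5.099. For 10 points, brute-force pairwise comparison is shown above. For large n, the divide-and-conquer algorithm (sort by x, recurse on halves, check the dividing strip) achieves O(n log n).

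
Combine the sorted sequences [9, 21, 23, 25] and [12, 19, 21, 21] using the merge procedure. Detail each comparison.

Merging process:

Compare 9 vs 12: take 9 from left. Merged: [9]
Compare 21 vs 12: take 12 from right. Merged: [9, 12]
Compare 21 vs 19: take 19 from right. Merged: [9, 12, 19]
Compare 21 vs 21: take 21 from left. Merged: [9, 12, 19, 21]
Compare 23 vs 21: take 21 from right. Merged: [9, 12, 19, 21, 21]
Compare 23 vs 21: take 21 from right. Merged: [9, 12, 19, 21, 21, 21]
Append remaining from left: [23, 25]. Merged: [9, 12, 19, 21, 21, 21, 23, 25]

Final merged array: [9, 12, 19, 21, 21, 21, 23, 25]
Total comparisons: 6

The merged array is [9, 12, 19, 21, 21, 21, 23, 25], requiring 6 comparisons. The merge step runs in O(n) time where n is the total number of elements.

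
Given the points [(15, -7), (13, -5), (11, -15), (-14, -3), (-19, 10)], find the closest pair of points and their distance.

Computing all pairwise distances among 5 points:

d((15, -7), (13, -5)) = 2.8284 <-- minimum
d((15, -7), (11, -15)) = 8.9443
d((15, -7), (-14, -3)) = 29.2746
d((15, -7), (-19, 10)) = 38.0132
d((13, -5), (11, -15)) = 10.198
d((13, -5), (-14, -3)) = 27.074
d((13, -5), (-19, 10)) = 35.3412
d((11, -15), (-14, -3)) = 27.7308
d((11, -15), (-19, 10)) = 39.0512
d((-14, -3), (-19, 10)) = 13.9284

Closest pair: (15, -7) and (13, -5) with distance 2.8284

The closest pair is (15, -7) and (13, -5) with Euclidean distance 2.8284. For 5 points, brute-force pairwise comparison is shown above. For large n, the divide-and-conquer algorithm (sort by x, recurse on halves, check the dividing strip) achieves O(n log n).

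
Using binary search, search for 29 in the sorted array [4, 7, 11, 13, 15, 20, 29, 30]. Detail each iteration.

Binary search for 29 in [4, 7, 11, 13, 15, 20, 29, 30]:

lo=0, hi=7, mid=3, arr[mid]=13 -> 13 < 29, search right half
lo=4, hi=7, mid=5, arr[mid]=20 -> 20 < 29, search right half
lo=6, hi=7, mid=6, arr[mid]=29 -> Found target at index 6!

Binary search finds 29 at index 6 after 3 comparisons. The search repeatedly halves the search space by comparing with the middle element.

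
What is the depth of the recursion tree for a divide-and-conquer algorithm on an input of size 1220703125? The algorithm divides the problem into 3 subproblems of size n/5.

For divide and conquer with division factor 5:

Problem sizes at each level:
Level 0: 1220703125
Level 1: 244140625
Level 2: 48828125
Level 3: 9765625
Level 4: 1953125
Level 5: 390625
Level 6: 78125
Level 7: 15625
Level 8: 3125
Level 9: 625
Level 10: 125
Level 11: 25
Level 12: 5
Level 13: 1

The root is level 0 and the size-1 base case is level 13 (the tree spans levels 0 through 13, i.e. 14 levels counting the root), so the depth is the number of divisions: log_5(1220703125) = 13

The recursion tree depth is log_5(1220703125) = 13. At each level, the problem size is divided by 5, so it takes 13 divisions to reduce to a base case of size 1. The algorithm makes 3 recursive calls at each level.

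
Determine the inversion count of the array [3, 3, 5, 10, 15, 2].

Finding inversions in [3, 3, 5, 10, 15, 2]:

(0, 5): arr[0]=3 > arr[5]=2
(1, 5): arr[1]=3 > arr[5]=2
(2, 5): arr[2]=5 > arr[5]=2
(3, 5): arr[3]=10 > arr[5]=2
(4, 5): arr[4]=15 > arr[5]=2

Total inversions: 5

The array has 5 inversion(s): (0,5), (1,5), (2,5), (3,5), (4,5). Each pair (i,j) satisfies i < j and arr[i] > arr[j].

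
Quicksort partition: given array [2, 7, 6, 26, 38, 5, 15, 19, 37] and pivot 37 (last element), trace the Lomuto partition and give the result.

Lomuto partition with pivot = 37:

Initial array: [2, 7, 6, 26, 38, 5, 15, 19, 37]

arr[0]=2 <= 37: swap with position 0, array becomes [2, 7, 6, 26, 38, 5, 15, 19, 37]
arr[1]=7 <= 37: swap with position 1, array becomes [2, 7, 6, 26, 38, 5, 15, 19, 37]
arr[2]=6 <= 37: swap with position 2, array becomes [2, 7, 6, 26, 38, 5, 15, 19, 37]
arr[3]=26 <= 37: swap with position 3, array becomes [2, 7, 6, 26, 38, 5, 15, 19, 37]
arr[4]=38 > 37: no swap
arr[5]=5 <= 37: swap with position 4, array becomes [2, 7, 6, 26, 5, 38, 15, 19, 37]
arr[6]=15 <= 37: swap with position 5, array becomes [2, 7, 6, 26, 5, 15, 38, 19, 37]
arr[7]=19 <= 37: swap with position 6, array becomes [2, 7, 6, 26, 5, 15, 19, 38, 37]

Place pivot at position 7: [2, 7, 6, 26, 5, 15, 19, 37, 38]
Pivot position: 7

After partitioning with pivot 37, the array becomes [2, 7, 6, 26, 5, 15, 19, 37, 38]. The pivot is placed at index 7. All elements to the left of the pivot are <= 37, and all elements to the right are > 37.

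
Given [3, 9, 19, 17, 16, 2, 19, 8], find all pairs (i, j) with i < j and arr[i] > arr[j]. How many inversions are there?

Finding inversions in [3, 9, 19, 17, 16, 2, 19, 8]:

(0, 5): arr[0]=3 > arr[5]=2
(1, 5): arr[1]=9 > arr[5]=2
(1, 7): arr[1]=9 > arr[7]=8
(2, 3): arr[2]=19 > arr[3]=17
(2, 4): arr[2]=19 > arr[4]=16
(2, 5): arr[2]=19 > arr[5]=2
(2, 7): arr[2]=19 > arr[7]=8
(3, 4): arr[3]=17 > arr[4]=16
(3, 5): arr[3]=17 > arr[5]=2
(3, 7): arr[3]=17 > arr[7]=8
(4, 5): arr[4]=16 > arr[5]=2
(4, 7): arr[4]=16 > arr[7]=8
(6, 7): arr[6]=19 > arr[7]=8

Total inversions: 13

The array has 13 inversion(s): (0,5), (1,5), (1,7), (2,3), (2,4), (2,5), (2,7), (3,4), (3,5), (3,7), (4,5), (4,7), (6,7). Each pair (i,j) satisfies i < j and arr[i] > arr[j].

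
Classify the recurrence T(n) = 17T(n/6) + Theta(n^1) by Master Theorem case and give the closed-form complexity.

Master Theorem for T(n) = 17T(n/6) + O(n^1):

a = 17, b = 6, c = 1
log_b(a) = log_6(17) = 1.5812

Case 1: c = 1 < log_6(17) = 1.5812
T(n) = O(n^(log_6 17))

For T(n) = 17T(n/6) + O(n^1): log_6(17) = 1.5812. This is Case 1 of the Master Theorem (c < log_b(a), work dominated by leaves), giving O(n^(log_6 17)).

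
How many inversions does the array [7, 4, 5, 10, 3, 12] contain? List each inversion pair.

Finding inversions in [7, 4, 5, 10, 3, 12]:

(0, 1): arr[0]=7 > arr[1]=4
(0, 2): arr[0]=7 > arr[2]=5
(0, 4): arr[0]=7 > arr[4]=3
(1, 4): arr[1]=4 > arr[4]=3
(2, 4): arr[2]=5 > arr[4]=3
(3, 4): arr[3]=10 > arr[4]=3

Total inversions: 6

The array has 6 inversion(s): (0,1), (0,2), (0,4), (1,4), (2,4), (3,4). Each pair (i,j) satisfies i < j and arr[i] > arr[j].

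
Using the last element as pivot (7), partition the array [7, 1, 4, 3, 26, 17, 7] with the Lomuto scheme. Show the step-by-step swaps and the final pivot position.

Lomuto partition with pivot = 7:

Initial array: [7, 1, 4, 3, 26, 17, 7]

arr[0]=7 <= 7: swap with position 0, array becomes [7, 1, 4, 3, 26, 17, 7]
arr[1]=1 <= 7: swap with position 1, array becomes [7, 1, 4, 3, 26, 17, 7]
arr[2]=4 <= 7: swap with position 2, array becomes [7, 1, 4, 3, 26, 17, 7]
arr[3]=3 <= 7: swap with position 3, array becomes [7, 1, 4, 3, 26, 17, 7]
arr[4]=26 > 7: no swap
arr[5]=17 > 7: no swap

Place pivot at position 4: [7, 1, 4, 3, 7, 17, 26]
Pivot position: 4

After partitioning with pivot 7, the array becomes [7, 1, 4, 3, 7, 17, 26]. The pivot is placed at index 4. All elements to the left of the pivot are <= 7, and all elements to the right are > 7.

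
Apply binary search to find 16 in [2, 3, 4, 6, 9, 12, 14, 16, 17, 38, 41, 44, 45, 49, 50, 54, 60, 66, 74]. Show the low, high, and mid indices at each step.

Binary search for 16 in [2, 3, 4, 6, 9, 12, 14, 16, 17, 38, 41, 44, 45, 49, 50, 54, 60, 66, 74]:

lo=0, hi=18, mid=9, arr[mid]=38 -> 38 > 16, search left half
lo=0, hi=8, mid=4, arr[mid]=9 -> 9 < 16, search right half
lo=5, hi=8, mid=6, arr[mid]=14 -> 14 < 16, search right half
lo=7, hi=8, mid=7, arr[mid]=16 -> Found target at index 7!

Binary search finds 16 at index 7 after 4 comparisons. The search repeatedly halves the search space by comparing with the middle element.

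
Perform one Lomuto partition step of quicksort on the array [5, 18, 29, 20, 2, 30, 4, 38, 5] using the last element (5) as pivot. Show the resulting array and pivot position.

Lomuto partition with pivot = 5:

Initial array: [5, 18, 29, 20, 2, 30, 4, 38, 5]

arr[0]=5 <= 5: swap with position 0, array becomes [5, 18, 29, 20, 2, 30, 4, 38, 5]
arr[1]=18 > 5: no swap
arr[2]=29 > 5: no swap
arr[3]=20 > 5: no swap
arr[4]=2 <= 5: swap with position 1, array becomes [5, 2, 29, 20, 18, 30, 4, 38, 5]
arr[5]=30 > 5: no swap
arr[6]=4 <= 5: swap with position 2, array becomes [5, 2, 4, 20, 18, 30, 29, 38, 5]
arr[7]=38 > 5: no swap

Place pivot at position 3: [5, 2, 4, 5, 18, 30, 29, 38, 20]
Pivot position: 3

After partitioning with pivot 5, the array becomes [5, 2, 4, 5, 18, 30, 29, 38, 20]. The pivot is placed at index 3. All elements to the left of the pivot are <= 5, and all elements to the right are > 5.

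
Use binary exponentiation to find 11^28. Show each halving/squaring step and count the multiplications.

Computing 11^28 by squaring (build up from 11^1; each line after the first costs one multiplication):

11^1 = 11
11^2 = (11^1)^2 = 11^2 = 121
11^3 = 11 * 11^2 = 11 * 121 = 1331
11^6 = (11^3)^2 = 1331^2 = 1771561
11^7 = 11 * 11^6 = 11 * 1771561 = 19487171
11^14 = (11^7)^2 = 19487171^2 = 379749833583241
11^28 = (11^14)^2 = 379749833583241^2 = 144209936106499234037676064081

Result: 144209936106499234037676064081
Multiplications needed: 6 (6 lines after 11^1)

11^28 = 144209936106499234037676064081. Using exponentiation by squaring, this requires 6 multiplications. The key idea: if the exponent is even, square the half-power; if odd, multiply by the base once.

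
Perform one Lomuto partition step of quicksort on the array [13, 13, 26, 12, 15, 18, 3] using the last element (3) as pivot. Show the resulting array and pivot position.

Lomuto partition with pivot = 3:

Initial array: [13, 13, 26, 12, 15, 18, 3]

arr[0]=13 > 3: no swap
arr[1]=13 > 3: no swap
arr[2]=26 > 3: no swap
arr[3]=12 > 3: no swap
arr[4]=15 > 3: no swap
arr[5]=18 > 3: no swap

Place pivot at position 0: [3, 13, 26, 12, 15, 18, 13]
Pivot position: 0

After partitioning with pivot 3, the array becomes [3, 13, 26, 12, 15, 18, 13]. The pivot is placed at index 0. All elements to the left of the pivot are <= 3, and all elements to the right are > 3.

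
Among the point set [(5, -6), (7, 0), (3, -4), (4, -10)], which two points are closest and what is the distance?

Computing all pairwise distances among 4 points:

d((5, -6), (7, 0)) = 6.3246
d((5, -6), (3, -4)) = 2.8284 <-- minimum
d((5, -6), (4, -10)) = 4.1231
d((7, 0), (3, -4)) = 5.6569
d((7, 0), (4, -10)) = 10.4403
d((3, -4), (4, -10)) = 6.0828

Closest pair: (5, -6) and (3, -4) with distance 2.8284

The closest pair is (5, -6) and (3, -4) with Euclidean distance 2.8284. For 4 points, brute-force pairwise comparison is shown above. For large n, the divide-and-conquer algorithm (sort by x, recurse on halves, check the dividing strip) achieves O(n log n).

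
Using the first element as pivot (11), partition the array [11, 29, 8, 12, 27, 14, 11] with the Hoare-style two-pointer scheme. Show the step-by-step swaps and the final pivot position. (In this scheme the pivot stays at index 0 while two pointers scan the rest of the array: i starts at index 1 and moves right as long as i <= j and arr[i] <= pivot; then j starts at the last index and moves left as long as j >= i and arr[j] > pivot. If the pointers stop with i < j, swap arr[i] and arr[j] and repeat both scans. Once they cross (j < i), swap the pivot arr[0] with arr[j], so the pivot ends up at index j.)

Hoare-style two-pointer partition with pivot = 11:

Initial array: [11, 29, 8, 12, 27, 14, 11]

Pointers start at i = 1, j = 6.
i stops at index 1 (arr[1]=29 > 11), j stops at index 6 (arr[6]=11 <= 11): swap arr[1] and arr[6], array becomes [11, 11, 8, 12, 27, 14, 29]
i ends at 3, j ends at 2: the pointers have crossed (j < i), so scanning stops.

Swap pivot arr[0] with arr[2] to place pivot at position 2: [8, 11, 11, 12, 27, 14, 29]
Pivot position: 2

After partitioning with pivot 11, the array becomes [8, 11, 11, 12, 27, 14, 29]. The pivot is placed at index 2. All elements to the left of the pivot are <= 11, and all elements to the right are > 11.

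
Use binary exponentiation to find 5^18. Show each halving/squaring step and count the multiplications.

Computing 5^18 by squaring (build up from 5^1; each line after the first costs one multiplication):

5^1 = 5
5^2 = (5^1)^2 = 5^2 = 25
5^4 = (5^2)^2 = 25^2 = 625
5^8 = (5^4)^2 = 625^2 = 390625
5^9 = 5 * 5^8 = 5 * 390625 = 1953125
5^18 = (5^9)^2 = 1953125^2 = 3814697265625

Result: 3814697265625
Multiplications needed: 5 (5 lines after 5^1)

5^18 = 3814697265625. Using exponentiation by squaring, this requires 5 multiplications. The key idea: if the exponent is even, square the half-power; if odd, multiply by the base once.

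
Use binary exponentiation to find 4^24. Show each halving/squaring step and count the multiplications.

Computing 4^24 by squaring (build up from 4^1; each line after the first costs one multiplication):

4^1 = 4
4^2 = (4^1)^2 = 4^2 = 16
4^3 = 4 * 4^2 = 4 * 16 = 64
4^6 = (4^3)^2 = 64^2 = 4096
4^12 = (4^6)^2 = 4096^2 = 16777216
4^24 = (4^12)^2 = 16777216^2 = 281474976710656

Result: 281474976710656
Multiplications needed: 5 (5 lines after 4^1)

4^24 = 281474976710656. Using exponentiation by squaring, this requires 5 multiplications. The key idea: if the exponent is even, square the half-power; if odd, multiply by the base once.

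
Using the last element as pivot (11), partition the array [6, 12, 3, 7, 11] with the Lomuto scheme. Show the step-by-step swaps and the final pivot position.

Lomuto partition with pivot = 11:

Initial array: [6, 12, 3, 7, 11]

arr[0]=6 <= 11: swap with position 0, array becomes [6, 12, 3, 7, 11]
arr[1]=12 > 11: no swap
arr[2]=3 <= 11: swap with position 1, array becomes [6, 3, 12, 7, 11]
arr[3]=7 <= 11: swap with position 2, array becomes [6, 3, 7, 12, 11]

Place pivot at position 3: [6, 3, 7, 11, 12]
Pivot position: 3

After partitioning with pivot 11, the array becomes [6, 3, 7, 11, 12]. The pivot is placed at index 3. All elements to the left of the pivot are <= 11, and all elements to the right are > 11.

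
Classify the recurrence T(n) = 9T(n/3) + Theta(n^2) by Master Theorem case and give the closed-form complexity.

Master Theorem for T(n) = 9T(n/3) + O(n^2):

a = 9, b = 3, c = 2
log_b(a) = log_3(9) = 2.0000

Case 2: c = 2 = log_3(9) = 2.0000
T(n) = O(n^2 log n) = O(n^2 log n)

For T(n) = 9T(n/3) + O(n^2): log_3(9) = 2.0000. This is Case 2 of the Master Theorem (c = log_b(a), equal work at all levels), giving O(n^2 log n).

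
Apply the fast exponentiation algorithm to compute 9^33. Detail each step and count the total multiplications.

Computing 9^33 by squaring (build up from 9^1; each line after the first costs one multiplication):

9^1 = 9
9^2 = (9^1)^2 = 9^2 = 81
9^4 = (9^2)^2 = 81^2 = 6561
9^8 = (9^4)^2 = 6561^2 = 43046721
9^16 = (9^8)^2 = 43046721^2 = 1853020188851841
9^32 = (9^16)^2 = 1853020188851841^2 = 3433683820292512484657849089281
9^33 = 9 * 9^32 = 9 * 3433683820292512484657849089281 = 30903154382632612361920641803529

Result: 30903154382632612361920641803529
Multiplications needed: 6 (6 lines after 9^1)

9^33 = 30903154382632612361920641803529. Using exponentiation by squaring, this requires 6 multiplications. The key idea: if the exponent is even, square the half-power; if odd, multiply by the base once.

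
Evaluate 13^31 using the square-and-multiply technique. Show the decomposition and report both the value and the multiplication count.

Computing 13^31 by squaring (build up from 13^1; each line after the first costs one multiplication):

13^1 = 13
13^2 = (13^1)^2 = 13^2 = 169
13^3 = 13 * 13^2 = 13 * 169 = 2197
13^6 = (13^3)^2 = 2197^2 = 4826809
13^7 = 13 * 13^6 = 13 * 4826809 = 62748517
13^14 = (13^7)^2 = 62748517^2 = 3937376385699289
13^15 = 13 * 13^14 = 13 * 3937376385699289 = 51185893014090757
13^30 = (13^15)^2 = 51185893014090757^2 = 2619995643649944960380551432833049
13^31 = 13 * 13^30 = 13 * 2619995643649944960380551432833049 = 34059943367449284484947168626829637

Result: 34059943367449284484947168626829637
Multiplications needed: 8 (8 lines after 13^1)

13^31 = 34059943367449284484947168626829637. Using exponentiation by squaring, this requires 8 multiplications. The key idea: if the exponent is even, square the half-power; if odd, multiply by the base once.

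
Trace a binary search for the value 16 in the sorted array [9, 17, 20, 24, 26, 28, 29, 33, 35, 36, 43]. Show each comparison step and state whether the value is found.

Binary search for 16 in [9, 17, 20, 24, 26, 28, 29, 33, 35, 36, 43]:

lo=0, hi=10, mid=5, arr[mid]=28 -> 28 > 16, search left half
lo=0, hi=4, mid=2, arr[mid]=20 -> 20 > 16, search left half
lo=0, hi=1, mid=0, arr[mid]=9 -> 9 < 16, search right half
lo=1, hi=1, mid=1, arr[mid]=17 -> 17 > 16, search left half
lo=1 > hi=0, target 16 not found

Binary search determines that 16 is not in the array after 4 comparisons. The search space was exhausted without finding the target.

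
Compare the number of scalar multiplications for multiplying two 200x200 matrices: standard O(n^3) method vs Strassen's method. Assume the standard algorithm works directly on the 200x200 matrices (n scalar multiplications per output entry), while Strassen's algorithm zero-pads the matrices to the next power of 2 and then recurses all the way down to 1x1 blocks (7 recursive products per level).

Matrix multiplication for 200x200 matrices:

Strassen's algorithm requires power-of-2 dimensions. Pad 200x200 to 256x256 (next power of 2).

Standard algorithm: 200^3 = 8000000 multiplications
Strassen's algorithm: 7^(log2(256)) = 7^8 = 5764801 multiplications
Savings: 8000000 - 5764801 = 2235199 multiplications

Standard: 8000000 multiplications (200^3). Strassen: 5764801 multiplications (7^8, after padding to 256x256). Strassen reduces 8 recursive multiplications to 7 at each level.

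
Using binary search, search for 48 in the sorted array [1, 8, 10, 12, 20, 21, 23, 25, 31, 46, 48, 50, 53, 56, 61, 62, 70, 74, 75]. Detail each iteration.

Binary search for 48 in [1, 8, 10, 12, 20, 21, 23, 25, 31, 46, 48, 50, 53, 56, 61, 62, 70, 74, 75]:

lo=0, hi=18, mid=9, arr[mid]=46 -> 46 < 48, search right half
lo=10, hi=18, mid=14, arr[mid]=61 -> 61 > 48, search left half
lo=10, hi=13, mid=11, arr[mid]=50 -> 50 > 48, search left half
lo=10, hi=10, mid=10, arr[mid]=48 -> Found target at index 10!

Binary search finds 48 at index 10 after 4 comparisons. The search repeatedly halves the search space by comparing with the middle element.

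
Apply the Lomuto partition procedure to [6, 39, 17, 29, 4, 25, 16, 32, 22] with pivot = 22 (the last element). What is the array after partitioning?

Lomuto partition with pivot = 22:

Initial array: [6, 39, 17, 29, 4, 25, 16, 32, 22]

arr[0]=6 <= 22: swap with position 0, array becomes [6, 39, 17, 29, 4, 25, 16, 32, 22]
arr[1]=39 > 22: no swap
arr[2]=17 <= 22: swap with position 1, array becomes [6, 17, 39, 29, 4, 25, 16, 32, 22]
arr[3]=29 > 22: no swap
arr[4]=4 <= 22: swap with position 2, array becomes [6, 17, 4, 29, 39, 25, 16, 32, 22]
arr[5]=25 > 22: no swap
arr[6]=16 <= 22: swap with position 3, array becomes [6, 17, 4, 16, 39, 25, 29, 32, 22]
arr[7]=32 > 22: no swap

Place pivot at position 4: [6, 17, 4, 16, 22, 25, 29, 32, 39]
Pivot position: 4

After partitioning with pivot 22, the array becomes [6, 17, 4, 16, 22, 25, 29, 32, 39]. The pivot is placed at index 4. All elements to the left of the pivot are <= 22, and all elements to the right are > 22.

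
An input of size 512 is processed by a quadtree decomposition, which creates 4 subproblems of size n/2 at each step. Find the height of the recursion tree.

For divide and conquer with division factor 2:

Problem sizes at each level:
Level 0: 512
Level 1: 256
Level 2: 128
Level 3: 64
Level 4: 32
Level 5: 16
Level 6: 8
Level 7: 4
Level 8: 2
Level 9: 1

The root is level 0 and the size-1 base case is level 9 (the tree spans levels 0 through 9, i.e. 10 levels counting the root), so the depth is the number of divisions: log_2(512) = 9

The recursion tree depth is log_2(512) = 9. At each level, the problem size is divided by 2, so it takes 9 divisions to reduce to a base case of size 1. The algorithm makes 4 recursive calls at each level.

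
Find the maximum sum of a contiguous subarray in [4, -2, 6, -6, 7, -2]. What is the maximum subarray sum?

Using Kadane's algorithm on [4, -2, 6, -6, 7, -2]:

Scanning through the array:
Position 1 (value -2): max_ending_here = 2, max_so_far = 4
Position 2 (value 6): max_ending_here = 8, max_so_far = 8
Position 3 (value -6): max_ending_here = 2, max_so_far = 8
Position 4 (value 7): max_ending_here = 9, max_so_far = 9
Position 5 (value -2): max_ending_here = 7, max_so_far = 9

Maximum subarray: [4, -2, 6, -6, 7]
Maximum sum: 9

The maximum subarray is [4, -2, 6, -6, 7] with sum 9. This subarray runs from index 0 to index 4.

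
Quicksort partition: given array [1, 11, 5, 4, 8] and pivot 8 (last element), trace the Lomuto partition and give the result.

Lomuto partition with pivot = 8:

Initial array: [1, 11, 5, 4, 8]

arr[0]=1 <= 8: swap with position 0, array becomes [1, 11, 5, 4, 8]
arr[1]=11 > 8: no swap
arr[2]=5 <= 8: swap with position 1, array becomes [1, 5, 11, 4, 8]
arr[3]=4 <= 8: swap with position 2, array becomes [1, 5, 4, 11, 8]

Place pivot at position 3: [1, 5, 4, 8, 11]
Pivot position: 3

After partitioning with pivot 8, the array becomes [1, 5, 4, 8, 11]. The pivot is placed at index 3. All elements to the left of the pivot are <= 8, and all elements to the right are > 8.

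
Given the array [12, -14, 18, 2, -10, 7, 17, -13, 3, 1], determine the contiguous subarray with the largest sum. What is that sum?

Using Kadane's algorithm on [12, -14, 18, 2, -10, 7, 17, -13, 3, 1]:

Scanning through the array:
Position 1 (value -14): max_ending_here = -2, max_so_far = 12
Position 2 (value 18): max_ending_here = 18, max_so_far = 18
Position 3 (value 2): max_ending_here = 20, max_so_far = 20
Position 4 (value -10): max_ending_here = 10, max_so_far = 20
Position 5 (value 7): max_ending_here = 17, max_so_far = 20
Position 6 (value 17): max_ending_here = 34, max_so_far = 34
Position 7 (value -13): max_ending_here = 21, max_so_far = 34
Position 8 (value 3): max_ending_here = 24, max_so_far = 34
Position 9 (value 1): max_ending_here = 25, max_so_far = 34

Maximum subarray: [18, 2, -10, 7, 17]
Maximum sum: 34

The maximum subarray is [18, 2, -10, 7, 17] with sum 34. This subarray runs from index 2 to index 6.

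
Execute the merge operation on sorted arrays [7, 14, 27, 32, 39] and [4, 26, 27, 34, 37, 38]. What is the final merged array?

Merging process:

Compare 7 vs 4: take 4 from right. Merged: [4]
Compare 7 vs 26: take 7 from left. Merged: [4, 7]
Compare 14 vs 26: take 14 from left. Merged: [4, 7, 14]
Compare 27 vs 26: take 26 from right. Merged: [4, 7, 14, 26]
Compare 27 vs 27: take 27 from left. Merged: [4, 7, 14, 26, 27]
Compare 32 vs 27: take 27 from right. Merged: [4, 7, 14, 26, 27, 27]
Compare 32 vs 34: take 32 from left. Merged: [4, 7, 14, 26, 27, 27, 32]
Compare 39 vs 34: take 34 from right. Merged: [4, 7, 14, 26, 27, 27, 32, 34]
Compare 39 vs 37: take 37 from right. Merged: [4, 7, 14, 26, 27, 27, 32, 34, 37]
Compare 39 vs 38: take 38 from right. Merged: [4, 7, 14, 26, 27, 27, 32, 34, 37, 38]
Append remaining from left: [39]. Merged: [4, 7, 14, 26, 27, 27, 32, 34, 37, 38, 39]

Final merged array: [4, 7, 14, 26, 27, 27, 32, 34, 37, 38, 39]
Total comparisons: 10

The merged array is [4, 7, 14, 26, 27, 27, 32, 34, 37, 38, 39], requiring 10 comparisons. The merge step runs in O(n) time where n is the total number of elements.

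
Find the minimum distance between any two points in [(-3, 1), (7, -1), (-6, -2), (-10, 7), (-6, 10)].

Computing all pairwise distances among 5 points:

d((-3, 1), (7, -1)) = 10.198
d((-3, 1), (-6, -2)) = 4.2426 <-- minimum
d((-3, 1), (-10, 7)) = 9.2195
d((-3, 1), (-6, 10)) = 9.4868
d((7, -1), (-6, -2)) = 13.0384
d((7, -1), (-10, 7)) = 18.7883
d((7, -1), (-6, 10)) = 17.0294
d((-6, -2), (-10, 7)) = 9.8489
d((-6, -2), (-6, 10)) = 12.0
d((-10, 7), (-6, 10)) = 5.0

Closest pair: (-3, 1) and (-6, -2) with distance 4.2426

The closest pair is (-3, 1) and (-6, -2) with Euclidean distance 4.2426. For 5 points, brute-force pairwise comparison is shown above. For large n, the divide-and-conquer algorithm (sort by x, recurse on halves, check the dividing strip) achieves O(n log n).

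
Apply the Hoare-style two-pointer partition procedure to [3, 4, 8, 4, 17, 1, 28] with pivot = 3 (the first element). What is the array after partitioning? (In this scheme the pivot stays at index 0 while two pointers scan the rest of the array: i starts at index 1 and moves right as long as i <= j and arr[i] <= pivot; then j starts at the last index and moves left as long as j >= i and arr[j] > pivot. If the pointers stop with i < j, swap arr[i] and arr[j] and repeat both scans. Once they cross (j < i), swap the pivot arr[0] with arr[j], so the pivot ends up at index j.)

Hoare-style two-pointer partition with pivot = 3:

Initial array: [3, 4, 8, 4, 17, 1, 28]

Pointers start at i = 1, j = 6.
i stops at index 1 (arr[1]=4 > 3), j stops at index 5 (arr[5]=1 <= 3): swap arr[1] and arr[5], array becomes [3, 1, 8, 4, 17, 4, 28]
i ends at 2, j ends at 1: the pointers have crossed (j < i), so scanning stops.

Swap pivot arr[0] with arr[1] to place pivot at position 1: [1, 3, 8, 4, 17, 4, 28]
Pivot position: 1

After partitioning with pivot 3, the array becomes [1, 3, 8, 4, 17, 4, 28]. The pivot is placed at index 1. All elements to the left of the pivot are <= 3, and all elements to the right are > 3.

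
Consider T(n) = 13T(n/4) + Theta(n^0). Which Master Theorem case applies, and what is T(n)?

Master Theorem for T(n) = 13T(n/4) + O(n^0):

a = 13, b = 4, c = 0
log_b(a) = log_4(13) = 1.8502

Case 1: c = 0 < log_4(13) = 1.8502
T(n) = O(n^(log_4 13))

For T(n) = 13T(n/4) + O(n^0): log_4(13) = 1.8502. This is Case 1 of the Master Theorem (c < log_b(a), work dominated by leaves), giving O(n^(log_4 13)).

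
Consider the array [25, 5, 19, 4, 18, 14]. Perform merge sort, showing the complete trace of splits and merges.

Merge sort trace:

Split: [25, 5, 19, 4, 18, 14] -> [25, 5, 19] and [4, 18, 14]
  Split: [25, 5, 19] -> [25] and [5, 19]
    Split: [5, 19] -> [5] and [19]
    Merge: [5] + [19] -> [5, 19]
  Merge: [25] + [5, 19] -> [5, 19, 25]
  Split: [4, 18, 14] -> [4] and [18, 14]
    Split: [18, 14] -> [18] and [14]
    Merge: [18] + [14] -> [14, 18]
  Merge: [4] + [14, 18] -> [4, 14, 18]
Merge: [5, 19, 25] + [4, 14, 18] -> [4, 5, 14, 18, 19, 25]

Final sorted array: [4, 5, 14, 18, 19, 25]

The merge sort proceeds by recursively splitting the array and merging sorted halves.
After all merges, the sorted array is [4, 5, 14, 18, 19, 25].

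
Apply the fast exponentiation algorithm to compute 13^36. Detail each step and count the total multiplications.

Computing 13^36 by squaring (build up from 13^1; each line after the first costs one multiplication):

13^1 = 13
13^2 = (13^1)^2 = 13^2 = 169
13^4 = (13^2)^2 = 169^2 = 28561
13^8 = (13^4)^2 = 28561^2 = 815730721
13^9 = 13 * 13^8 = 13 * 815730721 = 10604499373
13^18 = (13^9)^2 = 10604499373^2 = 112455406951957393129
13^36 = (13^18)^2 = 112455406951957393129^2 = 12646218552730347184269489080961456410641

Result: 12646218552730347184269489080961456410641
Multiplications needed: 6 (6 lines after 13^1)

13^36 = 12646218552730347184269489080961456410641. Using exponentiation by squaring, this requires 6 multiplications. The key idea: if the exponent is even, square the half-power; if odd, multiply by the base once.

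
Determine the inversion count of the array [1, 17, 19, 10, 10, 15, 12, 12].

Finding inversions in [1, 17, 19, 10, 10, 15, 12, 12]:

(1, 3): arr[1]=17 > arr[3]=10
(1, 4): arr[1]=17 > arr[4]=10
(1, 5): arr[1]=17 > arr[5]=15
(1, 6): arr[1]=17 > arr[6]=12
(1, 7): arr[1]=17 > arr[7]=12
(2, 3): arr[2]=19 > arr[3]=10
(2, 4): arr[2]=19 > arr[4]=10
(2, 5): arr[2]=19 > arr[5]=15
(2, 6): arr[2]=19 > arr[6]=12
(2, 7): arr[2]=19 > arr[7]=12
(5, 6): arr[5]=15 > arr[6]=12
(5, 7): arr[5]=15 > arr[7]=12

Total inversions: 12

The array has 12 inversion(s): (1,3), (1,4), (1,5), (1,6), (1,7), (2,3), (2,4), (2,5), (2,6), (2,7), (5,6), (5,7). Each pair (i,j) satisfies i < j and arr[i] > arr[j].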